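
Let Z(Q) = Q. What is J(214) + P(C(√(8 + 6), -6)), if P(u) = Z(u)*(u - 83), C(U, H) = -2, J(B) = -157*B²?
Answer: -7189802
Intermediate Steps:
P(u) = u*(-83 + u) (P(u) = u*(u - 83) = u*(-83 + u))
J(214) + P(C(√(8 + 6), -6)) = -157*214² - 2*(-83 - 2) = -157*45796 - 2*(-85) = -7189972 + 170 = -7189802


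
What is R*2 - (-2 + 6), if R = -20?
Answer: -44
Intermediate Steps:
R*2 - (-2 + 6) = -20*2 - (-2 + 6) = -40 - 1*4 = -40 - 4 = -44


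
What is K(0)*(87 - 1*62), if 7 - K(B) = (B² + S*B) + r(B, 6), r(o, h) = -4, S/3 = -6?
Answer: 275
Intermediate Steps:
S = -18 (S = 3*(-6) = -18)
K(B) = 11 - B² + 18*B (K(B) = 7 - ((B² - 18*B) - 4) = 7 - (-4 + B² - 18*B) = 7 + (4 - B² + 18*B) = 11 - B² + 18*B)
K(0)*(87 - 1*62) = (11 - 1*0² + 18*0)*(87 - 1*62) = (11 - 1*0 + 0)*(87 - 62) = (11 + 0 + 0)*25 = 11*25 = 275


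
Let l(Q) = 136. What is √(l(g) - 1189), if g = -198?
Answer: 9*I*√13 ≈ 32.45*I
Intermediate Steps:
√(l(g) - 1189) = √(136 - 1189) = √(-1053) = 9*I*√13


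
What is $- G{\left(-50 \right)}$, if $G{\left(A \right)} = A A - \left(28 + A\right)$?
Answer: $-2522$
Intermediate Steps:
$G{\left(A \right)} = -28 + A^{2} - A$ ($G{\left(A \right)} = A^{2} - \left(28 + A\right) = -28 + A^{2} - A$)
$- G{\left(-50 \right)} = - (-28 + \left(-50\right)^{2} - -50) = - (-28 + 2500 + 50) = \left(-1\right) 2522 = -2522$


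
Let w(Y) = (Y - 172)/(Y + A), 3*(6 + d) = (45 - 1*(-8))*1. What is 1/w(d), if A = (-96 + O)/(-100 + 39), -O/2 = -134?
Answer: -1619/29341 ≈ -0.055179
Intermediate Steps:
O = 268 (O = -2*(-134) = 268)
A = -172/61 (A = (-96 + 268)/(-100 + 39) = 172/(-61) = 172*(-1/61) = -172/61 ≈ -2.8197)
d = 35/3 (d = -6 + ((45 - 1*(-8))*1)/3 = -6 + ((45 + 8)*1)/3 = -6 + (53*1)/3 = -6 + (⅓)*53 = -6 + 53/3 = 35/3 ≈ 11.667)
w(Y) = (-172 + Y)/(-172/61 + Y) (w(Y) = (Y - 172)/(Y - 172/61) = (-172 + Y)/(-172/61 + Y))
1/w(d) = 1/(61*(-172 + 35/3)/(-172 + 61*(35/3))) = 1/(61*(-481/3)/(-172 + 2135/3)) = 1/(61*(-481/3)/(1619/3)) = 1/(61*(3/1619)*(-481/3)) = 1/(-29341/1619) = -1619/29341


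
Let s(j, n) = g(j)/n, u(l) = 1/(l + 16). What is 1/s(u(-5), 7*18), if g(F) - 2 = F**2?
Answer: 1694/27 ≈ 62.741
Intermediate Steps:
g(F) = 2 + F**2
u(l) = 1/(16 + l)
s(j, n) = (2 + j**2)/n
1/s(u(-5), 7*18) = 1/((2 + (1/(16 - 5))**2)/((7*18))) = 1/((2 + (1/11)**2)/126) = 1/((2 + 1/121)/126) = 1/((1/126)*(243/121)) = 1/(27/1694) = 1694/27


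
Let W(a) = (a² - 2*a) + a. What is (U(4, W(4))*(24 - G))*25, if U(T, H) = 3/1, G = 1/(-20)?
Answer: 7215/4 ≈ 1803.8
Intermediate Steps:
W(a) = a² - a
G = -1/20 (G = 1*(-1/20) = -1/20 ≈ -0.050000)
U(T, H) = 3 (U(T, H) = 3*1 = 3)
(U(4, W(4))*(24 - G))*25 = (3*(24 - 1*(-1/20)))*25 = (3*(24 + 1/20))*25 = (3*(481/20))*25 = (1443/20)*25 = 7215/4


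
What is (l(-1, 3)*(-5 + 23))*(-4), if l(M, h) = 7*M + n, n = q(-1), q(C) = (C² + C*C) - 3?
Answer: 576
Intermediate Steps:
q(C) = -3 + 2*C² (q(C) = (C² + C²) - 3 = 2*C² - 3 = -3 + 2*C²)
n = -1 (n = -3 + 2*(-1)² = -3 + 2*1 = -3 + 2 = -1)
l(M, h) = -1 + 7*M (l(M, h) = 7*M - 1 = -1 + 7*M)
(l(-1, 3)*(-5 + 23))*(-4) = ((-1 + 7*(-1))*(-5 + 23))*(-4) = ((-1 - 7)*18)*(-4) = -8*18*(-4) = -144*(-4) = 576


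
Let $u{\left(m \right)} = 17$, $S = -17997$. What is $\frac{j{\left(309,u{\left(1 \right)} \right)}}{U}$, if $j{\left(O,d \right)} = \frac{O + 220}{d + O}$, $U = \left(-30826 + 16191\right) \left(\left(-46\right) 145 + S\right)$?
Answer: $\frac{529}{117686503670} \approx 4.495 \cdot 10^{-9}$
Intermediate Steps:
$U = 361001545$ ($U = \left(-30826 + 16191\right) \left(\left(-46\right) 145 - 17997\right) = - 14635 \left(-6670 - 17997\right) = \left(-14635\right) \left(-24667\right) = 361001545$)
$j{\left(O,d \right)} = \frac{220 + O}{O + d}$
$\frac{j{\left(309,u{\left(1 \right)} \right)}}{U} = \frac{\frac{1}{309 + 17} \left(220 + 309\right)}{361001545} = \frac{1}{326} \cdot 529 \cdot \frac{1}{361001545} = \frac{529}{326} \cdot \frac{1}{361001545} = \frac{529}{117686503670}$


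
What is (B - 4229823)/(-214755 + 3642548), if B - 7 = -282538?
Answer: -4512354/3427793 ≈ -1.3164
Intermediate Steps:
B = -282531 (B = 7 - 282538 = -282531)
(B - 4229823)/(-214755 + 3642548) = (-282531 - 4229823)/(-214755 + 3642548) = -4512354/3427793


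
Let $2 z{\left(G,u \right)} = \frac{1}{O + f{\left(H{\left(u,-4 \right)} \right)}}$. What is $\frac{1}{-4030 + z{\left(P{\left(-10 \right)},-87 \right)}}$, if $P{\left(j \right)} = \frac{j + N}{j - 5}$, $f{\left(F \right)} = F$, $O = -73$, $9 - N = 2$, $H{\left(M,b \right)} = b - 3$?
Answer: $- \frac{160}{644801} \approx -0.00024814$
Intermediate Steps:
$H{\left(M,b \right)} = -3 + b$
$N = 7$ ($N = 9 - 2 = 7$)
$P{\left(j \right)} = \frac{7 + j}{-5 + j}$ ($P{\left(j \right)} = \frac{j + 7}{j - 5} = \frac{7 + j}{-5 + j}$)
$z{\left(G,u \right)} = - \frac{1}{160}$ ($z{\left(G,u \right)} = \frac{1}{2 \left(-73 - 7\right)} = \frac{1}{2 \left(-80\right)} = \frac{1}{2} \left(- \frac{1}{80}\right) = - \frac{1}{160}$)
$\frac{1}{-4030 + z{\left(P{\left(-10 \right)},-87 \right)}} = \frac{1}{-4030 - \frac{1}{160}} = \frac{1}{- \frac{644801}{160}} = - \frac{160}{644801}$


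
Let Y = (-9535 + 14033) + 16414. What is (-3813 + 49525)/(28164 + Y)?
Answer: 11428/12269 ≈ 0.93145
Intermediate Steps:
Y = 20912 (Y = 4498 + 16414 = 20912)
(-3813 + 49525)/(28164 + Y) = (-3813 + 49525)/(28164 + 20912) = 45712/49076 = 45712*(1/49076) = 11428/12269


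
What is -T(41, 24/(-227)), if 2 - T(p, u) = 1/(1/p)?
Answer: 39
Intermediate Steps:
T(p, u) = 2 - p (T(p, u) = 2 - 1/(1/p) = 2 - p)
-T(41, 24/(-227)) = -(2 - 1*41) = -(2 - 41) = -1*(-39) = 39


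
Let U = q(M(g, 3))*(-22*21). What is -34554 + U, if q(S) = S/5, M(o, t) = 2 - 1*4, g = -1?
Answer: -171846/5 ≈ -34369.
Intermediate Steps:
M(o, t) = -2 (M(o, t) = 2 - 4 = -2)
q(S) = S/5 (q(S) = S*(⅕) = S/5)
U = 924/5 (U = ((⅕)*(-2))*(-22*21) = -⅖*(-462) = 924/5 ≈ 184.80)
-34554 + U = -34554 + 924/5 = -171846/5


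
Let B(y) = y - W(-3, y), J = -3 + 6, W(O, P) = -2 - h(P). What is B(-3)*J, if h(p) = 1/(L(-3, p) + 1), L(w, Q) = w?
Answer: -9/2 ≈ -4.5000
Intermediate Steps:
h(p) = -½ (h(p) = 1/(-3 + 1) = 1/(-2) = -½)
W(O, P) = -3/2 (W(O, P) = -2 - 1*(-½) = -2 + ½ = -3/2)
J = 3
B(y) = 3/2 + y (B(y) = y - 1*(-3/2) = y + 3/2 = 3/2 + y)
B(-3)*J = (3/2 - 3)*3 = -3/2*3 = -9/2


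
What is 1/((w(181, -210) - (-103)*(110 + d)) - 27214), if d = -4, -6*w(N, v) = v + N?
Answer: -6/97747 ≈ -6.1383e-5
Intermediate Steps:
w(N, v) = -N/6 - v/6 (w(N, v) = -(v + N)/6 = -(N + v)/6 = -N/6 - v/6)
1/((w(181, -210) - (-103)*(110 + d)) - 27214) = 1/(((-1/6*181 - 1/6*(-210)) - (-103)*(110 - 4)) - 27214) = 1/(((-181/6 + 35) - (-103)*106) - 27214) = 1/((29/6 - 1*(-10918)) - 27214) = 1/((29/6 + 10918) - 27214) = 1/(65537/6 - 27214) = 1/(-97747/6) = -6/97747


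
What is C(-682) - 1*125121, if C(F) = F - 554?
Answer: -126357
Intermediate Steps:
C(F) = -554 + F
C(-682) - 1*125121 = (-554 - 682) - 1*125121 = -1236 - 125121 = -126357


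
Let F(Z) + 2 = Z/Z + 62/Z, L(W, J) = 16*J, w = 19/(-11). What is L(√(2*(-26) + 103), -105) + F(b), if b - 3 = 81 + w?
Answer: -1520623/905 ≈ -1680.2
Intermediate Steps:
w = -19/11 (w = 19*(-1/11) = -19/11 ≈ -1.7273)
b = 905/11 (b = 3 + (81 - 19/11) = 3 + 872/11 = 905/11 ≈ 82.273)
F(Z) = -1 + 62/Z (F(Z) = -2 + (Z/Z + 62/Z) = -2 + (1 + 62/Z) = -1 + 62/Z)
L(√(2*(-26) + 103), -105) + F(b) = 16*(-105) + (62 - 1*905/11)/(905/11) = -1680 + 11*(62 - 905/11)/905 = -1680 + (11/905)*(-223/11) = -1680 - 223/905 = -1520623/905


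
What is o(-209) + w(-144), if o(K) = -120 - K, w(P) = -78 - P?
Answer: 155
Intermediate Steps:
o(-209) + w(-144) = (-120 - 1*(-209)) + (-78 - 1*(-144)) = (-120 + 209) + (-78 + 144) = 89 + 66 = 155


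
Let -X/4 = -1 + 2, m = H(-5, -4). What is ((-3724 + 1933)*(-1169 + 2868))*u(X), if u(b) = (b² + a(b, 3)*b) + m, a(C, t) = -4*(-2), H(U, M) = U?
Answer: 63901089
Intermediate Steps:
m = -5
a(C, t) = 8
X = -4 (X = -4*(-1 + 2) = -4*1 = -4)
u(b) = -5 + b² + 8*b (u(b) = (b² + 8*b) - 5 = -5 + b² + 8*b)
((-3724 + 1933)*(-1169 + 2868))*u(X) = ((-3724 + 1933)*(-1169 + 2868))*(-5 + (-4)² + 8*(-4)) = (-1791*1699)*(-5 + 16 - 32) = -3042909*(-21) = 63901089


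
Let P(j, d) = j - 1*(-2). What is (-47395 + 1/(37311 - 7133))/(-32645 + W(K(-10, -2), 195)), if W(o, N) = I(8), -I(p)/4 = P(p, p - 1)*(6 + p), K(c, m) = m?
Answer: 1430286309/1002060490 ≈ 1.4273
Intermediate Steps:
P(j, d) = 2 + j (P(j, d) = j + 2 = 2 + j)
I(p) = -4*(2 + p)*(6 + p)
W(o, N) = -560 (W(o, N) = -4*(2 + 8)*(6 + 8) = -4*10*14 = -560)
(-47395 + 1/(37311 - 7133))/(-32645 + W(K(-10, -2), 195)) = (-47395 + 1/(37311 - 7133))/(-32645 - 560) = (-47395 + 1/30178)/(-33205) = (-47395 + 1/30178)*(-1/33205) = -1430286309/30178*(-1/33205) = 1430286309/1002060490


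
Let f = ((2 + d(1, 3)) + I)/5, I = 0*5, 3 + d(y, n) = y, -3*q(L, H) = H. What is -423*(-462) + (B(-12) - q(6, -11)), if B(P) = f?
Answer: 586267/3 ≈ 1.9542e+5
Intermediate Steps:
q(L, H) = -H/3
d(y, n) = -3 + y
I = 0
f = 0 (f = ((2 + (-3 + 1)) + 0)/5 = ((2 - 2) + 0)*(⅕) = (0 + 0)*(⅕) = 0*(⅕) = 0)
B(P) = 0
-423*(-462) + (B(-12) - q(6, -11)) = -423*(-462) + (0 - (-1)*(-11)/3) = 195426 + (0 - 1*11/3) = 195426 + (0 - 11/3) = 195426 - 11/3 = 586267/3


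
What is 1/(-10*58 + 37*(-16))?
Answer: -1/1172 ≈ -0.00085324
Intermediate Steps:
1/(-10*58 + 37*(-16)) = 1/(-580 - 592) = 1/(-1172) = -1/1172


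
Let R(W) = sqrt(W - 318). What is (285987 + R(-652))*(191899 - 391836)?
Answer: -57179382819 - 199937*I*sqrt(970) ≈ -5.7179e+10 - 6.227e+6*I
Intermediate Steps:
R(W) = sqrt(-318 + W)
(285987 + R(-652))*(191899 - 391836) = (285987 + sqrt(-318 - 652))*(191899 - 391836) = (285987 + sqrt(-970))*(-199937) = (285987 + I*sqrt(970))*(-199937) = -57179382819 - 199937*I*sqrt(970)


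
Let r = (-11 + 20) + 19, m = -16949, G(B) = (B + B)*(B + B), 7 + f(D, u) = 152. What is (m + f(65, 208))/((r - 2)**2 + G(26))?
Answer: -4201/845 ≈ -4.9716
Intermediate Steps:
f(D, u) = 145 (f(D, u) = -7 + 152 = 145)
G(B) = 4*B**2 (G(B) = (2*B)*(2*B) = 4*B**2)
r = 28 (r = 9 + 19 = 28)
(m + f(65, 208))/((r - 2)**2 + G(26)) = (-16949 + 145)/((28 - 2)**2 + 4*26**2) = -16804/(26**2 + 4*676) = -16804/(676 + 2704) = -16804/3380 = -16804*1/3380 = -4201/845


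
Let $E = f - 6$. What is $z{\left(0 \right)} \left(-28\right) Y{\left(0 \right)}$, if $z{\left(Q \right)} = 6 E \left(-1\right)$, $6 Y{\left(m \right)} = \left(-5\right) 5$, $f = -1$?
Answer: $4900$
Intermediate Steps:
$E = -7$ ($E = -1 - 6 = -7$)
$Y{\left(m \right)} = - \frac{25}{6}$ ($Y{\left(m \right)} = \frac{\left(-5\right) 5}{6} = \frac{1}{6} \left(-25\right) = - \frac{25}{6}$)
$z{\left(Q \right)} = 42$ ($z{\left(Q \right)} = 6 \left(-7\right) \left(-1\right) = \left(-42\right) \left(-1\right) = 42$)
$z{\left(0 \right)} \left(-28\right) Y{\left(0 \right)} = 42 \left(-28\right) \left(- \frac{25}{6}\right) = \left(-1176\right) \left(- \frac{25}{6}\right) = 4900$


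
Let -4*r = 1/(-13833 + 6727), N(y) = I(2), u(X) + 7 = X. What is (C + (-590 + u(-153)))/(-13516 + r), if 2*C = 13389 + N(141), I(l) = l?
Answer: -168994892/384178783 ≈ -0.43989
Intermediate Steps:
u(X) = -7 + X
N(y) = 2
r = 1/28424 (r = -1/(4*(-13833 + 6727)) = -¼/(-7106) = -¼*(-1/7106) = 1/28424 ≈ 3.5182e-5)
C = 13391/2 (C = (13389 + 2)/2 = (½)*13391 = 13391/2 ≈ 6695.5)
(C + (-590 + u(-153)))/(-13516 + r) = (13391/2 + (-590 + (-7 - 153)))/(-13516 + 1/28424) = (13391/2 + (-590 - 160))/(-384178783/28424) = (13391/2 - 750)*(-28424/384178783) = (11891/2)*(-28424/384178783) = -168994892/384178783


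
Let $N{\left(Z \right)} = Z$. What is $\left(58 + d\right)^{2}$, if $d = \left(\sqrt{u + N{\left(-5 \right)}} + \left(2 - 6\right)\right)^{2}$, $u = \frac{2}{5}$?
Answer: $\frac{113049}{25} - \frac{5552 i \sqrt{115}}{25} \approx 4522.0 - 2381.5 i$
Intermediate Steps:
$u = \frac{2}{5}$ ($u = 2 \cdot \frac{1}{5} = \frac{2}{5} \approx 0.4$)
$d = \left(-4 + \frac{i \sqrt{115}}{5}\right)^{2}$ ($d = \left(\sqrt{\frac{2}{5} - 5} + \left(2 - 6\right)\right)^{2} = \left(\sqrt{- \frac{23}{5}} + \left(2 - 6\right)\right)^{2} = \left(\frac{i \sqrt{115}}{5} - 4\right)^{2} = \left(-4 + \frac{i \sqrt{115}}{5}\right)^{2} \approx 11.4 - 17.158 i$)
$\left(58 + d\right)^{2} = \left(58 + \frac{\left(20 - i \sqrt{115}\right)^{2}}{25}\right)^{2}$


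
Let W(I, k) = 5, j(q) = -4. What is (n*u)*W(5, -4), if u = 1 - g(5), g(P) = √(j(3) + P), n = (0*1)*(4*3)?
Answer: 0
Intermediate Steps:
n = 0 (n = 0*12 = 0)
g(P) = √(-4 + P)
u = 0 (u = 1 - √(-4 + 5) = 1 - √1 = 1 - 1*1 = 1 - 1 = 0)
(n*u)*W(5, -4) = (0*0)*5 = 0*5 = 0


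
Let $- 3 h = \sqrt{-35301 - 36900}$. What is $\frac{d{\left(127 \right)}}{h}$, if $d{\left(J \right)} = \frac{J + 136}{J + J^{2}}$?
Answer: $\frac{263 i \sqrt{72201}}{391233152} \approx 0.00018063 i$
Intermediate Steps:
$h = - \frac{i \sqrt{72201}}{3}$ ($h = - \frac{\sqrt{-35301 - 36900}}{3} = - \frac{\sqrt{-72201}}{3} = - \frac{i \sqrt{72201}}{3} \approx - 89.568 i$)
$d{\left(J \right)} = \frac{136 + J}{J + J^{2}}$
$\frac{d{\left(127 \right)}}{h} = \frac{\frac{1}{127} \frac{1}{1 + 127} \left(136 + 127\right)}{\left(- \frac{1}{3}\right) i \sqrt{72201}} = \frac{1}{127} \cdot \frac{1}{128} \cdot 263 \frac{i \sqrt{72201}}{24067} = \frac{263 \frac{i \sqrt{72201}}{24067}}{16256} = \frac{263 i \sqrt{72201}}{391233152}$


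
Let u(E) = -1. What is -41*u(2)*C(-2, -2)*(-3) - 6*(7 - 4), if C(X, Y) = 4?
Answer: -510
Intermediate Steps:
-41*u(2)*C(-2, -2)*(-3) - 6*(7 - 4) = -41*(-1*4)*(-3) - 6*(7 - 4) = -(-164)*(-3) - 6*3 = -41*12 - 18 = -492 - 18 = -510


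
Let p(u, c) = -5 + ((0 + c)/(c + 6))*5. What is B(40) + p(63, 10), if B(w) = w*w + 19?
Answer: 12937/8 ≈ 1617.1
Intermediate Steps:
p(u, c) = -5 + 5*c/(6 + c) (p(u, c) = -5 + (c/(6 + c))*5 = -5 + 5*c/(6 + c))
B(w) = 19 + w² (B(w) = w² + 19 = 19 + w²)
B(40) + p(63, 10) = (19 + 40²) - 30/(6 + 10) = (19 + 1600) - 30/16 = 1619 - 30*1/16 = 1619 - 15/8 = 12937/8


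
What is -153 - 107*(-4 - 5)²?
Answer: -8820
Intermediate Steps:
-153 - 107*(-4 - 5)² = -153 - 107*(-9)² = -153 - 107*81 = -153 - 8667 = -8820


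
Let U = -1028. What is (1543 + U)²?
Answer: 265225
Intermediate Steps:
(1543 + U)² = (1543 - 1028)² = 515² = 265225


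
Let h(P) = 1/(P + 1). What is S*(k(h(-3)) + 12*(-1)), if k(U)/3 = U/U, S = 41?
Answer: -369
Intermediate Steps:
h(P) = 1/(1 + P)
k(U) = 3 (k(U) = 3*(U/U) = 3*1 = 3)
S*(k(h(-3)) + 12*(-1)) = 41*(3 + 12*(-1)) = 41*(3 - 12) = 41*(-9) = -369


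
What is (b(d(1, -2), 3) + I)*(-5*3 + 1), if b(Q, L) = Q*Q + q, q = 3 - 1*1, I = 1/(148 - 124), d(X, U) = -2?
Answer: -1015/12 ≈ -84.583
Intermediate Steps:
I = 1/24 ≈ 0.041667
q = 2 (q = 3 - 1 = 2)
b(Q, L) = 2 + Q² (b(Q, L) = Q*Q + 2 = Q² + 2 = 2 + Q²)
(b(d(1, -2), 3) + I)*(-5*3 + 1) = ((2 + (-2)²) + 1/24)*(-5*3 + 1) = ((2 + 4) + 1/24)*(-15 + 1) = (6 + 1/24)*(-14) = (145/24)*(-14) = -1015/12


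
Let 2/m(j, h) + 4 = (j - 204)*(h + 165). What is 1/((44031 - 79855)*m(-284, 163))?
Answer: 40017/17912 ≈ 2.2341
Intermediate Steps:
m(j, h) = 2/(-4 + (-204 + j)*(165 + h)) (m(j, h) = 2/(-4 + (j - 204)*(h + 165)) = 2/(-4 + (-204 + j)*(165 + h)))
1/((44031 - 79855)*m(-284, 163)) = 1/((44031 - 79855)*((2/(-33664 - 204*163 + 165*(-284) + 163*(-284))))) = 1/((-35824)*((2/(-33664 - 33252 - 46860 - 46292)))) = -1/(35824*(2/(-160068))) = -1/(35824*(2*(-1/160068))) = -1/(35824*(-1/80034)) = -1/35824*(-80034) = 40017/17912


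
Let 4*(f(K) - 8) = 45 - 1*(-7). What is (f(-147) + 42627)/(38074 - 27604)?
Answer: 7108/1745 ≈ 4.0733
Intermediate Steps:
f(K) = 21 (f(K) = 8 + (45 - 1*(-7))/4 = 8 + (45 + 7)/4 = 8 + (¼)*52 = 8 + 13 = 21)
(f(-147) + 42627)/(38074 - 27604) = (21 + 42627)/(38074 - 27604) = 42648/10470 = 42648*(1/10470) = 7108/1745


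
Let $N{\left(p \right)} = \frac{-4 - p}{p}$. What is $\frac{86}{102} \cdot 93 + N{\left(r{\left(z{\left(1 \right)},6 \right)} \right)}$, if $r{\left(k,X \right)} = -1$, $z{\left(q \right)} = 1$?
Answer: $\frac{1384}{17} \approx 81.412$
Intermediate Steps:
$N{\left(p \right)} = \frac{-4 - p}{p}$
$\frac{86}{102} \cdot 93 + N{\left(r{\left(z{\left(1 \right)},6 \right)} \right)} = \frac{86}{102} \cdot 93 + \frac{-4 - -1}{-1} = 86 \cdot \frac{1}{102} \cdot 93 - \left(-4 + 1\right) = \frac{43}{51} \cdot 93 - -3 = \frac{1333}{17} + 3 = \frac{1384}{17}$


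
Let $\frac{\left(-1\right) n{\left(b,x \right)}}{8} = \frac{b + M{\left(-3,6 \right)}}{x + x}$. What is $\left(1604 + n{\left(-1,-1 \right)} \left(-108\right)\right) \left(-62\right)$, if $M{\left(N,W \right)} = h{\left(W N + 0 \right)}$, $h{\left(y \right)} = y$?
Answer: $-608344$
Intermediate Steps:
$M{\left(N,W \right)} = N W$ ($M{\left(N,W \right)} = W N + 0 = N W + 0 = N W$)
$n{\left(b,x \right)} = - \frac{4 \left(-18 + b\right)}{x}$ ($n{\left(b,x \right)} = - 8 \frac{b - 18}{x + x} = - 8 \frac{b - 18}{2 x} = - 8 \left(-18 + b\right) \frac{1}{2 x} = - 8 \frac{-18 + b}{2 x} = - \frac{4 \left(-18 + b\right)}{x}$)
$\left(1604 + n{\left(-1,-1 \right)} \left(-108\right)\right) \left(-62\right) = \left(1604 + \frac{4 \left(18 - -1\right)}{-1} \left(-108\right)\right) \left(-62\right) = \left(1604 + 4 \left(-1\right) \left(18 + 1\right) \left(-108\right)\right) \left(-62\right) = \left(1604 + 4 \left(-1\right) 19 \left(-108\right)\right) \left(-62\right) = \left(1604 - -8208\right) \left(-62\right) = \left(1604 + 8208\right) \left(-62\right) = 9812 \left(-62\right) = -608344$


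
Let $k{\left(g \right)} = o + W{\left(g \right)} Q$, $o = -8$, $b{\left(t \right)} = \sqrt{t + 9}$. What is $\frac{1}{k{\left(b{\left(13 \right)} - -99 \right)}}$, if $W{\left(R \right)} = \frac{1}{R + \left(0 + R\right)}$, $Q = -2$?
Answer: $- \frac{78331}{627441} - \frac{\sqrt{22}}{627441} \approx -0.12485$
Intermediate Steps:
$b{\left(t \right)} = \sqrt{9 + t}$
$W{\left(R \right)} = \frac{1}{2 R}$ ($W{\left(R \right)} = \frac{1}{R + R} = \frac{1}{2 R}$)
$k{\left(g \right)} = -8 - \frac{1}{g}$ ($k{\left(g \right)} = -8 + \frac{1}{2 g} \left(-2\right) = -8 - \frac{1}{g}$)
$\frac{1}{k{\left(b{\left(13 \right)} - -99 \right)}} = \frac{1}{-8 - \frac{1}{\sqrt{9 + 13} - -99}} = \frac{1}{-8 - \frac{1}{\sqrt{22} + 99}} = \frac{1}{-8 - \frac{1}{99 + \sqrt{22}}}$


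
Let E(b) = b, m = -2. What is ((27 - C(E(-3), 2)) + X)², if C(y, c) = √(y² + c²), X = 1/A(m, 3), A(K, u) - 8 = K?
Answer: 27037/36 - 163*√13/3 ≈ 555.13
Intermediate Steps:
A(K, u) = 8 + K
X = ⅙ (X = 1/(8 - 2) = 1/6 = ⅙ ≈ 0.16667)
C(y, c) = √(c² + y²)
((27 - C(E(-3), 2)) + X)² = ((27 - √(2² + (-3)²)) + ⅙)² = ((27 - √(4 + 9)) + ⅙)² = ((27 - √13) + ⅙)² = (163/6 - √13)²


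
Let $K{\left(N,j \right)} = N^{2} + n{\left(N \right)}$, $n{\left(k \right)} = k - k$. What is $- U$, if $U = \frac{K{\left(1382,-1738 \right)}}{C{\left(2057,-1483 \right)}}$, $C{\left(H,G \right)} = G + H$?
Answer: $- \frac{954962}{287} \approx -3327.4$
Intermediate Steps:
$n{\left(k \right)} = 0$
$K{\left(N,j \right)} = N^{2}$ ($K{\left(N,j \right)} = N^{2} + 0 = N^{2}$)
$U = \frac{954962}{287}$ ($U = \frac{1382^{2}}{-1483 + 2057} = \frac{1909924}{574} = 1909924 \cdot \frac{1}{574} = \frac{954962}{287} \approx 3327.4$)
$- U = \left(-1\right) \frac{954962}{287} = - \frac{954962}{287}$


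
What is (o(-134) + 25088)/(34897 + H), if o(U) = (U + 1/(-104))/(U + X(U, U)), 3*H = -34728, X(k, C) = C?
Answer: 699266673/650002912 ≈ 1.0758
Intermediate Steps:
H = -11576 (H = (1/3)*(-34728) = -11576)
o(U) = (-1/104 + U)/(2*U) (o(U) = (U + 1/(-104))/(U + U) = (U - 1/104)/((2*U)) = (-1/104 + U)*(1/(2*U)) = (-1/104 + U)/(2*U))
(o(-134) + 25088)/(34897 + H) = ((1/208)*(-1 + 104*(-134))/(-134) + 25088)/(34897 - 11576) = ((1/208)*(-1/134)*(-1 - 13936) + 25088)/23321 = ((1/208)*(-1/134)*(-13937) + 25088)*(1/23321) = (13937/27872 + 25088)*(1/23321) = (699266673/27872)*(1/23321) = 699266673/650002912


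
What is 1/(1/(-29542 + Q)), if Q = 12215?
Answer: -17327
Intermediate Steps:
1/(1/(-29542 + Q)) = 1/(1/(-29542 + 12215)) = 1/(1/(-17327)) = 1/(-1/17327) = -17327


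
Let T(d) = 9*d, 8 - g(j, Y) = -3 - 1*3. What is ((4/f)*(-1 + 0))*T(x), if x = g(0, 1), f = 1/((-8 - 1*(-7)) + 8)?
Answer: -3528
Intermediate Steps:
f = ⅐ (f = 1/((-8 + 7) + 8) = 1/(-1 + 8) = 1/7 = ⅐ ≈ 0.14286)
g(j, Y) = 14 (g(j, Y) = 8 - (-3 - 1*3) = 8 - (-3 - 3) = 8 - 1*(-6) = 8 + 6 = 14)
x = 14
((4/f)*(-1 + 0))*T(x) = ((4/(⅐))*(-1 + 0))*(9*14) = ((4*7)*(-1))*126 = (28*(-1))*126 = -28*126 = -3528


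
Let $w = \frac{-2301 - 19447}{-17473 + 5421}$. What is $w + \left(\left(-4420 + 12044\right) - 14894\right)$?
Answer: $- \frac{21899073}{3013} \approx -7268.2$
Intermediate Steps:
$w = \frac{5437}{3013}$ ($w = - \frac{21748}{-12052} = \left(-21748\right) \left(- \frac{1}{12052}\right) = \frac{5437}{3013} \approx 1.8045$)
$w + \left(\left(-4420 + 12044\right) - 14894\right) = \frac{5437}{3013} + \left(\left(-4420 + 12044\right) - 14894\right) = \frac{5437}{3013} + \left(7624 - 14894\right) = \frac{5437}{3013} - 7270 = - \frac{21899073}{3013}$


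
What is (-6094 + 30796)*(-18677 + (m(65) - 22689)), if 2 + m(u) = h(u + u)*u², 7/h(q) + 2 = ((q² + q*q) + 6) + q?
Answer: -17337742644087/16967 ≈ -1.0219e+9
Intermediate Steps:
h(q) = 7/(4 + q + 2*q²) (h(q) = 7/(-2 + (((q² + q*q) + 6) + q)) = 7/(-2 + (((q² + q²) + 6) + q)) = 7/(-2 + ((2*q² + 6) + q)) = 7/(-2 + ((6 + 2*q²) + q)) = 7/(-2 + (6 + q + 2*q²)) = 7/(4 + q + 2*q²))
m(u) = -2 + 7*u²/(4 + 2*u + 8*u²) (m(u) = -2 + (7/(4 + (u + u) + 2*(u + u)²))*u² = -2 + (7/(4 + 2*u + 2*(2*u)²))*u² = -2 + (7/(4 + 2*u + 2*(4*u²)))*u² = -2 + (7/(4 + 2*u + 8*u²))*u² = -2 + 7*u²/(4 + 2*u + 8*u²))
(-6094 + 30796)*(-18677 + (m(65) - 22689)) = (-6094 + 30796)*(-18677 + ((-8 - 9*65² - 4*65)/(2*(2 + 65 + 4*65²)) - 22689)) = 24702*(-18677 + ((-8 - 9*4225 - 260)/(2*(2 + 65 + 4*4225)) - 22689)) = 24702*(-18677 + ((-8 - 38025 - 260)/(2*(2 + 65 + 16900)) - 22689)) = 24702*(-18677 + ((½)*(-38293)/16967 - 22689)) = 24702*(-18677 + ((½)*(1/16967)*(-38293) - 22689)) = 24702*(-18677 + (-38293/33934 - 22689)) = 24702*(-18677 - 769966819/33934) = 24702*(-1403752137/33934) = -17337742644087/16967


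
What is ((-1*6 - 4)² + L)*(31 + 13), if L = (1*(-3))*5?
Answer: 3740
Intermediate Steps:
L = -15 (L = -3*5 = -15)
((-1*6 - 4)² + L)*(31 + 13) = ((-1*6 - 4)² - 15)*(31 + 13) = ((-6 - 4)² - 15)*44 = ((-10)² - 15)*44 = (100 - 15)*44 = 85*44 = 3740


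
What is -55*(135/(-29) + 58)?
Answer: -85085/29 ≈ -2934.0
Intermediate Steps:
-55*(135/(-29) + 58) = -55*(135*(-1/29) + 58) = -55*(-135/29 + 58) = -55*1547/29 = -85085/29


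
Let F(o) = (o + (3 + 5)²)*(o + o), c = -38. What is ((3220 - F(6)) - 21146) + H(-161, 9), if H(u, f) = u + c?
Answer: -18965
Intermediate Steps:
F(o) = 2*o*(64 + o) (F(o) = (o + 8²)*(2*o) = (o + 64)*(2*o) = (64 + o)*(2*o) = 2*o*(64 + o))
H(u, f) = -38 + u (H(u, f) = u - 38 = -38 + u)
((3220 - F(6)) - 21146) + H(-161, 9) = ((3220 - 2*6*(64 + 6)) - 21146) + (-38 - 161) = ((3220 - 2*6*70) - 21146) - 199 = ((3220 - 1*840) - 21146) - 199 = ((3220 - 840) - 21146) - 199 = (2380 - 21146) - 199 = -18766 - 199 = -18965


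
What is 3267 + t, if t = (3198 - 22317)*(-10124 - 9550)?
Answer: 376150473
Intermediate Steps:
t = 376147206 (t = -19119*(-19674) = 376147206)
3267 + t = 3267 + 376147206 = 376150473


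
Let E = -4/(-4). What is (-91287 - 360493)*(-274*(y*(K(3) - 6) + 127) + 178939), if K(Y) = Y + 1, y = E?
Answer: -65367596420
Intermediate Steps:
E = 1 (E = -4*(-1/4) = 1)
y = 1
K(Y) = 1 + Y
(-91287 - 360493)*(-274*(y*(K(3) - 6) + 127) + 178939) = (-91287 - 360493)*(-274*(1*((1 + 3) - 6) + 127) + 178939) = -451780*(-274*(1*(4 - 6) + 127) + 178939) = -451780*(-274*(1*(-2) + 127) + 178939) = -451780*(-274*(-2 + 127) + 178939) = -451780*(-274*125 + 178939) = -451780*(-34250 + 178939) = -451780*144689 = -65367596420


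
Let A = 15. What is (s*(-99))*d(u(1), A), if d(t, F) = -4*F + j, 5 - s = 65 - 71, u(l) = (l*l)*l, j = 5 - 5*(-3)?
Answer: 43560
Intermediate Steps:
j = 20 (j = 5 + 15 = 20)
u(l) = l³ (u(l) = l²*l = l³)
s = 11 (s = 5 - (65 - 71) = 5 - 1*(-6) = 5 + 6 = 11)
d(t, F) = 20 - 4*F (d(t, F) = -4*F + 20 = 20 - 4*F)
(s*(-99))*d(u(1), A) = (11*(-99))*(20 - 4*15) = -1089*(20 - 60) = -1089*(-40) = 43560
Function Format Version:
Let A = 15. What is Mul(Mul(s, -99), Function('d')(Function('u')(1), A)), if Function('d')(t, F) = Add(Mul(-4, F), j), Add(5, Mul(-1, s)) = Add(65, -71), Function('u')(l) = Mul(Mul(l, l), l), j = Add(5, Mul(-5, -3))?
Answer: 43560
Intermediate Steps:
j = 20 (j = Add(5, 15) = 20)
Function('u')(l) = Pow(l, 3) (Function('u')(l) = Mul(Pow(l, 2), l) = Pow(l, 3))
s = 11 (s = Add(5, Mul(-1, Add(65, -71))) = Add(5, Mul(-1, -6)) = Add(5, 6) = 11)
Function('d')(t, F) = Add(20, Mul(-4, F)) (Function('d')(t, F) = Add(Mul(-4, F), 20) = Add(20, Mul(-4, F)))
Mul(Mul(s, -99), Function('d')(Function('u')(1), A)) = Mul(Mul(11, -99), Add(20, Mul(-4, 15))) = Mul(-1089, Add(20, -60)) = Mul(-1089, -40) = 43560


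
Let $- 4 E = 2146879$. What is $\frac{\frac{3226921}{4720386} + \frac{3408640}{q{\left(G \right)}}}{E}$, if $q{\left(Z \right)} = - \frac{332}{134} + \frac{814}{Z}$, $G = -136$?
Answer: $\frac{146612710786498486}{195370200105305379} \approx 0.75043$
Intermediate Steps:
$q{\left(Z \right)} = - \frac{166}{67} + \frac{814}{Z}$ ($q{\left(Z \right)} = \left(-332\right) \frac{1}{134} + \frac{814}{Z} = - \frac{166}{67} + \frac{814}{Z}$)
$E = - \frac{2146879}{4}$ ($E = \left(- \frac{1}{4}\right) 2146879 = - \frac{2146879}{4} \approx -5.3672 \cdot 10^{5}$)
$\frac{\frac{3226921}{4720386} + \frac{3408640}{q{\left(G \right)}}}{E} = \frac{\frac{3226921}{4720386} + \frac{3408640}{- \frac{166}{67} + \frac{814}{-136}}}{- \frac{2146879}{4}} = \left(3226921 \cdot \frac{1}{4720386} + \frac{3408640}{- \frac{166}{67} + 814 \left(- \frac{1}{136}\right)}\right) \left(- \frac{4}{2146879}\right) = \left(\frac{3226921}{4720386} + \frac{3408640}{- \frac{166}{67} - \frac{407}{68}}\right) \left(- \frac{4}{2146879}\right) = \left(\frac{3226921}{4720386} + \frac{3408640}{- \frac{38557}{4556}}\right) \left(- \frac{4}{2146879}\right) = \left(\frac{3226921}{4720386} + 3408640 \left(- \frac{4556}{38557}\right)\right) \left(- \frac{4}{2146879}\right) = \left(\frac{3226921}{4720386} - \frac{15529763840}{38557}\right) \left(- \frac{4}{2146879}\right) = \left(- \frac{73306355393249243}{182003923002}\right) \left(- \frac{4}{2146879}\right) = \frac{146612710786498486}{195370200105305379}$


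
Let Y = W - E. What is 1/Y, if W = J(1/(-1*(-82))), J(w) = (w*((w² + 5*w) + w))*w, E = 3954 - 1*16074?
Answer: 45212176/547971573613 ≈ 8.2508e-5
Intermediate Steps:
E = -12120 (E = 3954 - 16074 = -12120)
J(w) = w²*(w² + 6*w) (J(w) = (w*(w² + 6*w))*w = w²*(w² + 6*w))
W = 493/45212176 (W = (1/(-1*(-82)))³*(6 + 1/(-1*(-82))) = (1/82)³*(6 + 1/82) = (1/551368)*(493/82) = 493/45212176 ≈ 1.0904e-5)
Y = 547971573613/45212176 (Y = 493/45212176 - 1*(-12120) = 493/45212176 + 12120 = 547971573613/45212176 ≈ 12120.)
1/Y = 1/(547971573613/45212176) = 45212176/547971573613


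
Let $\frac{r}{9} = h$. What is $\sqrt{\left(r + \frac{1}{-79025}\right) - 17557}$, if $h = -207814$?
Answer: $\frac{6 i \sqrt{13099706800951}}{15805} \approx 1374.0 i$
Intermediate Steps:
$r = -1870326$ ($r = 9 \left(-207814\right) = -1870326$)
$\sqrt{\left(r + \frac{1}{-79025}\right) - 17557} = \sqrt{\left(-1870326 + \frac{1}{-79025}\right) - 17557} = \sqrt{\left(-1870326 - \frac{1}{79025}\right) - 17557} = \sqrt{- \frac{147802512151}{79025} - 17557} = \sqrt{- \frac{149189954076}{79025}} = \frac{6 i \sqrt{13099706800951}}{15805}$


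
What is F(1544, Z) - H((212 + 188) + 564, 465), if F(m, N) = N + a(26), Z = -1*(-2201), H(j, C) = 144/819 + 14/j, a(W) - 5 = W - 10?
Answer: 97453015/43862 ≈ 2221.8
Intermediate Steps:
a(W) = -5 + W (a(W) = 5 + (W - 10) = 5 + (-10 + W) = -5 + W)
H(j, C) = 16/91 + 14/j (H(j, C) = 144*(1/819) + 14/j = 16/91 + 14/j)
Z = 2201
F(m, N) = 21 + N (F(m, N) = N + (-5 + 26) = N + 21 = 21 + N)
F(1544, Z) - H((212 + 188) + 564, 465) = (21 + 2201) - (16/91 + 14/((212 + 188) + 564)) = 2222 - (16/91 + 14/(400 + 564)) = 2222 - (16/91 + 14/964) = 2222 - (16/91 + 14*(1/964)) = 2222 - (16/91 + 7/482) = 2222 - 1*8349/43862 = 2222 - 8349/43862 = 97453015/43862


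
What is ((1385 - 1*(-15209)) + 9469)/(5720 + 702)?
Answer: 26063/6422 ≈ 4.0584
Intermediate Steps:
((1385 - 1*(-15209)) + 9469)/(5720 + 702) = ((1385 + 15209) + 9469)/6422 = (16594 + 9469)*(1/6422) = 26063*(1/6422) = 26063/6422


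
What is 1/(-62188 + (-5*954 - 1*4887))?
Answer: -1/71845 ≈ -1.3919e-5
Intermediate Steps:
1/(-62188 + (-5*954 - 1*4887)) = 1/(-62188 + (-4770 - 4887)) = 1/(-62188 - 9657) = 1/(-71845) = -1/71845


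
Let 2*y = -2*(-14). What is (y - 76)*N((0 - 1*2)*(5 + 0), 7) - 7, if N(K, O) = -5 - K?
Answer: -317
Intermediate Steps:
y = 14 (y = (-2*(-14))/2 = (½)*28 = 14)
(y - 76)*N((0 - 1*2)*(5 + 0), 7) - 7 = (14 - 76)*(-5 - (0 - 1*2)*(5 + 0)) - 7 = -62*(-5 - (0 - 2)*5) - 7 = -62*(-5 - (-2)*5) - 7 = -62*(-5 - 1*(-10)) - 7 = -62*(-5 + 10) - 7 = -62*5 - 7 = -310 - 7 = -317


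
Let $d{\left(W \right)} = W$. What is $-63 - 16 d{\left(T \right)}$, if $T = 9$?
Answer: $-207$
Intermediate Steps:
$-63 - 16 d{\left(T \right)} = -63 - 144 = -207$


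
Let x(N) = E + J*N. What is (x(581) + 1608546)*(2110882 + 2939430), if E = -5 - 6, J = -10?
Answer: 8094261300200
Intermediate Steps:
E = -11
x(N) = -11 - 10*N
(x(581) + 1608546)*(2110882 + 2939430) = ((-11 - 10*581) + 1608546)*(2110882 + 2939430) = ((-11 - 5810) + 1608546)*5050312 = (-5821 + 1608546)*5050312 = 1602725*5050312 = 8094261300200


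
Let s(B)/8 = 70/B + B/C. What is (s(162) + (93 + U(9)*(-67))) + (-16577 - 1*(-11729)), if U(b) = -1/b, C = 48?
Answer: -382085/81 ≈ -4717.1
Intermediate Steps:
s(B) = 560/B + B/6 (s(B) = 8*(70/B + B/48) = 560/B + B/6)
(s(162) + (93 + U(9)*(-67))) + (-16577 - 1*(-11729)) = ((560/162 + (⅙)*162) + (93 - 1/9*(-67))) + (-16577 - 1*(-11729)) = ((560*(1/162) + 27) + (93 - 1*⅑*(-67))) + (-16577 + 11729) = ((280/81 + 27) + (93 - ⅑*(-67))) - 4848 = (2467/81 + (93 + 67/9)) - 4848 = (2467/81 + 904/9) - 4848 = 10603/81 - 4848 = -382085/81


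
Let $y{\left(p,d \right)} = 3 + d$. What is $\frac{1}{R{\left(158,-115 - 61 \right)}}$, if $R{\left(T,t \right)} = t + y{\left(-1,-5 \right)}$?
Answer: $- \frac{1}{178} \approx -0.005618$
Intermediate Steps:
$R{\left(T,t \right)} = -2 + t$ ($R{\left(T,t \right)} = t + \left(3 - 5\right) = t - 2 = -2 + t$)
$\frac{1}{R{\left(158,-115 - 61 \right)}} = \frac{1}{-2 - 176} = \frac{1}{-178} = - \frac{1}{178}$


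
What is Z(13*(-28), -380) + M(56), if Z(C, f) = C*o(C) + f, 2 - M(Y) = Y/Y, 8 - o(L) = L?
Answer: -135787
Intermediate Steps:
o(L) = 8 - L
M(Y) = 1 (M(Y) = 2 - Y/Y = 2 - 1*1 = 2 - 1 = 1)
Z(C, f) = f + C*(8 - C) (Z(C, f) = C*(8 - C) + f = f + C*(8 - C))
Z(13*(-28), -380) + M(56) = (-380 - 13*(-28)*(-8 + 13*(-28))) + 1 = (-380 - 1*(-364)*(-8 - 364)) + 1 = (-380 - 1*(-364)*(-372)) + 1 = (-380 - 135408) + 1 = -135788 + 1 = -135787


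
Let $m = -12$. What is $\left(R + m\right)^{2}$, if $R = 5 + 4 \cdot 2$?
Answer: $1$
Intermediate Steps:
$R = 13$ ($R = 5 + 8 = 13$)
$\left(R + m\right)^{2} = \left(13 - 12\right)^{2} = 1^{2} = 1$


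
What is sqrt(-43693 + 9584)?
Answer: I*sqrt(34109) ≈ 184.69*I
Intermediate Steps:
sqrt(-43693 + 9584) = sqrt(-34109) = I*sqrt(34109)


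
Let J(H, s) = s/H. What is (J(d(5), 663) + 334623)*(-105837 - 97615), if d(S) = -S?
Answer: -340263704304/5 ≈ -6.8053e+10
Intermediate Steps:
(J(d(5), 663) + 334623)*(-105837 - 97615) = (663/((-1*5)) + 334623)*(-105837 - 97615) = (663/(-5) + 334623)*(-203452) = (663*(-⅕) + 334623)*(-203452) = (-663/5 + 334623)*(-203452) = (1672452/5)*(-203452) = -340263704304/5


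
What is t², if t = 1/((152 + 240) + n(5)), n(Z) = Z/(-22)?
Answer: 484/74287161 ≈ 6.5153e-6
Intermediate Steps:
n(Z) = -Z/22 (n(Z) = Z*(-1/22) = -Z/22)
t = 22/8619 (t = 1/((152 + 240) - 1/22*5) = 1/(392 - 5/22) = 1/(8619/22) = 22/8619 ≈ 0.0025525)
t² = (22/8619)² = 484/74287161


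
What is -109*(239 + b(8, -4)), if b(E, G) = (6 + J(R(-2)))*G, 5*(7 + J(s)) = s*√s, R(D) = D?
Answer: -26487 - 872*I*√2/5 ≈ -26487.0 - 246.64*I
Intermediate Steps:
J(s) = -7 + s^(3/2)/5 (J(s) = -7 + (s*√s)/5 = -7 + s^(3/2)/5)
b(E, G) = G*(-1 - 2*I*√2/5) (b(E, G) = (6 + (-7 + (-2)^(3/2)/5))*G = (6 + (-7 + (-2*I*√2)/5))*G = (6 + (-7 - 2*I*√2/5))*G = (-1 - 2*I*√2/5)*G = G*(-1 - 2*I*√2/5))
-109*(239 + b(8, -4)) = -109*(239 + (⅕)*(-4)*(-5 - 2*I*√2)) = -109*(239 + (4 + 8*I*√2/5)) = -109*(243 + 8*I*√2/5) = -26487 - 872*I*√2/5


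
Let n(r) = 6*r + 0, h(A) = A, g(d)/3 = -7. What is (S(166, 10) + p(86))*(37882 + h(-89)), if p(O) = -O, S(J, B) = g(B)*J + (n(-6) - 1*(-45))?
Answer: -134656459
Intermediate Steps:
g(d) = -21 (g(d) = 3*(-7) = -21)
n(r) = 6*r
S(J, B) = 9 - 21*J (S(J, B) = -21*J + (6*(-6) - 1*(-45)) = -21*J + (-36 + 45) = -21*J + 9 = 9 - 21*J)
(S(166, 10) + p(86))*(37882 + h(-89)) = ((9 - 21*166) - 1*86)*(37882 - 89) = ((9 - 3486) - 86)*37793 = (-3477 - 86)*37793 = -3563*37793 = -134656459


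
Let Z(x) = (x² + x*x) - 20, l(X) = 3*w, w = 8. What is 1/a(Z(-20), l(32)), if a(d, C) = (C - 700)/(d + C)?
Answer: -201/169 ≈ -1.1893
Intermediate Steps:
l(X) = 24 (l(X) = 3*8 = 24)
Z(x) = -20 + 2*x² (Z(x) = (x² + x²) - 20 = 2*x² - 20 = -20 + 2*x²)
a(d, C) = (-700 + C)/(C + d)
1/a(Z(-20), l(32)) = 1/((-700 + 24)/(24 + (-20 + 2*(-20)²))) = 1/(-676/(24 + (-20 + 2*400))) = 1/(-676/(24 + (-20 + 800))) = 1/(-676/(24 + 780)) = 1/(-676/804) = 1/((1/804)*(-676)) = 1/(-169/201) = -201/169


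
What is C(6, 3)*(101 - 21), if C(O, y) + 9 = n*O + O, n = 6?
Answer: 2640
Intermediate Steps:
C(O, y) = -9 + 7*O (C(O, y) = -9 + (6*O + O) = -9 + 7*O)
C(6, 3)*(101 - 21) = (-9 + 7*6)*(101 - 21) = (-9 + 42)*80 = 33*80 = 2640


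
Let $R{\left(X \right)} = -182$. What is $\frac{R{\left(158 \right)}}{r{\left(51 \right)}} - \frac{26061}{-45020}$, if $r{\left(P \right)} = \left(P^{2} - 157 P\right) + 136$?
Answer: $\frac{14553511}{23725540} \approx 0.61341$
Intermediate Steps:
$r{\left(P \right)} = 136 + P^{2} - 157 P$
$\frac{R{\left(158 \right)}}{r{\left(51 \right)}} - \frac{26061}{-45020} = - \frac{182}{136 + 51^{2} - 8007} - \frac{26061}{-45020} = - \frac{182}{136 + 2601 - 8007} - - \frac{26061}{45020} = - \frac{182}{-5270} + \frac{26061}{45020} = \left(-182\right) \left(- \frac{1}{5270}\right) + \frac{26061}{45020} = \frac{91}{2635} + \frac{26061}{45020} = \frac{14553511}{23725540}$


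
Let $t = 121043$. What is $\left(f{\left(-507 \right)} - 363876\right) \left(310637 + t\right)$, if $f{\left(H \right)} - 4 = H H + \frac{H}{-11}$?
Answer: $- \frac{507028017280}{11} \approx -4.6093 \cdot 10^{10}$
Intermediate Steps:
$f{\left(H \right)} = 4 + H^{2} - \frac{H}{11}$ ($f{\left(H \right)} = 4 + \left(H H + \frac{H}{-11}\right) = 4 + \left(H^{2} + H \left(- \frac{1}{11}\right)\right) = 4 + \left(H^{2} - \frac{H}{11}\right) = 4 + H^{2} - \frac{H}{11}$)
$\left(f{\left(-507 \right)} - 363876\right) \left(310637 + t\right) = \left(\left(4 + \left(-507\right)^{2} - - \frac{507}{11}\right) - 363876\right) \left(310637 + 121043\right) = \left(\left(4 + 257049 + \frac{507}{11}\right) - 363876\right) 431680 = \left(\frac{2828090}{11} - 363876\right) 431680 = \left(- \frac{1174546}{11}\right) 431680 = - \frac{507028017280}{11}$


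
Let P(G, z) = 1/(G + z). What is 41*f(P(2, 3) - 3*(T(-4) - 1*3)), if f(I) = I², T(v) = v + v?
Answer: 1129796/25 ≈ 45192.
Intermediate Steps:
T(v) = 2*v
41*f(P(2, 3) - 3*(T(-4) - 1*3)) = 41*(1/(2 + 3) - 3*(2*(-4) - 1*3))² = 41*(1/5 - 3*(-8 - 3))² = 41*(⅕ - 3*(-11))² = 41*(⅕ + 33)² = 41*(166/5)² = 41*(27556/25) = 1129796/25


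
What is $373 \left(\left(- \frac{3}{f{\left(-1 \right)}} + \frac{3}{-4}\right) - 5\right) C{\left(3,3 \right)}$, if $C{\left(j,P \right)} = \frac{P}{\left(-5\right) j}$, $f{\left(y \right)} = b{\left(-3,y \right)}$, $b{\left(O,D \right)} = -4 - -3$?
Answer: $\frac{4103}{20} \approx 205.15$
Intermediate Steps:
$b{\left(O,D \right)} = -1$ ($b{\left(O,D \right)} = -4 + 3 = -1$)
$f{\left(y \right)} = -1$
$C{\left(j,P \right)} = - \frac{P}{5 j}$ ($C{\left(j,P \right)} = P \left(- \frac{1}{5 j}\right) = - \frac{P}{5 j}$)
$373 \left(\left(- \frac{3}{f{\left(-1 \right)}} + \frac{3}{-4}\right) - 5\right) C{\left(3,3 \right)} = 373 \left(\left(- \frac{3}{-1} + \frac{3}{-4}\right) - 5\right) \left(\left(- \frac{1}{5}\right) 3 \cdot \frac{1}{3}\right) = 373 \left(\left(\left(-3\right) \left(-1\right) + 3 \left(- \frac{1}{4}\right)\right) - 5\right) \left(\left(- \frac{1}{5}\right) 3 \cdot \frac{1}{3}\right) = 373 \left(\left(3 - \frac{3}{4}\right) - 5\right) \left(- \frac{1}{5}\right) = 373 \left(\frac{9}{4} - 5\right) \left(- \frac{1}{5}\right) = 373 \left(\left(- \frac{11}{4}\right) \left(- \frac{1}{5}\right)\right) = 373 \cdot \frac{11}{20} = \frac{4103}{20}$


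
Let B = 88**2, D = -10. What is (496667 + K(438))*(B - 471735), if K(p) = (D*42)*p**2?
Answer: 37155384531683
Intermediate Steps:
K(p) = -420*p**2 (K(p) = (-10*42)*p**2 = -420*p**2)
B = 7744
(496667 + K(438))*(B - 471735) = (496667 - 420*438**2)*(7744 - 471735) = (496667 - 420*191844)*(-463991) = (496667 - 80574480)*(-463991) = -80077813*(-463991) = 37155384531683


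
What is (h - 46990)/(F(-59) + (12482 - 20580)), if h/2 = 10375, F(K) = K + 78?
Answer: 26240/8079 ≈ 3.2479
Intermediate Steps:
F(K) = 78 + K
h = 20750 (h = 2*10375 = 20750)
(h - 46990)/(F(-59) + (12482 - 20580)) = (20750 - 46990)/((78 - 59) + (12482 - 20580)) = -26240/(19 - 8098) = -26240/(-8079) = -26240*(-1/8079) = 26240/8079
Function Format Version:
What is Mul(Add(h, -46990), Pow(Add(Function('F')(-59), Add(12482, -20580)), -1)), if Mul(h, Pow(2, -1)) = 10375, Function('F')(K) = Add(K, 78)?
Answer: Rational(26240, 8079) ≈ 3.2479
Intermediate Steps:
Function('F')(K) = Add(78, K)
h = 20750 (h = Mul(2, 10375) = 20750)
Mul(Add(h, -46990), Pow(Add(Function('F')(-59), Add(12482, -20580)), -1)) = Mul(Add(20750, -46990), Pow(Add(Add(78, -59), Add(12482, -20580)), -1)) = Mul(-26240, Pow(Add(19, -8098), -1)) = Mul(-26240, Pow(-8079, -1)) = Mul(-26240, Rational(-1, 8079)) = Rational(26240, 8079)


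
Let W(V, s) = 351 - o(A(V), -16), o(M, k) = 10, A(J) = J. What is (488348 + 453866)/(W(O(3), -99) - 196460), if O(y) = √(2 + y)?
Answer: -134602/28017 ≈ -4.8043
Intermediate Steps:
W(V, s) = 341 (W(V, s) = 351 - 1*10 = 351 - 10 = 341)
(488348 + 453866)/(W(O(3), -99) - 196460) = (488348 + 453866)/(341 - 196460) = 942214/(-196119) = 942214*(-1/196119) = -134602/28017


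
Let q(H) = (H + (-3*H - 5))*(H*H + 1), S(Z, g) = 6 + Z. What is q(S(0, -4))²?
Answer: 395641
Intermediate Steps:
q(H) = (1 + H²)*(-5 - 2*H) (q(H) = (H + (-5 - 3*H))*(H² + 1) = (-5 - 2*H)*(1 + H²) = (1 + H²)*(-5 - 2*H))
q(S(0, -4))² = (-5 - 5*(6 + 0)² - 2*(6 + 0) - 2*(6 + 0)³)² = (-5 - 5*6² - 2*6 - 2*6³)² = (-5 - 5*36 - 12 - 2*216)² = (-5 - 180 - 12 - 432)² = (-629)² = 395641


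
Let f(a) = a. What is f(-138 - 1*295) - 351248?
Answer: -351681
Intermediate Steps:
f(-138 - 1*295) - 351248 = (-138 - 1*295) - 351248 = (-138 - 295) - 351248 = -433 - 351248 = -351681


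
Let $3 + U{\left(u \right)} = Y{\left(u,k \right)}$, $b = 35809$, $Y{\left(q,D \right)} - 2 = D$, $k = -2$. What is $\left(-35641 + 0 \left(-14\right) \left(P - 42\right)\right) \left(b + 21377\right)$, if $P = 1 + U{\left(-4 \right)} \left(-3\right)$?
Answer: $-2038166226$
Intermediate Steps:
$Y{\left(q,D \right)} = 2 + D$
$U{\left(u \right)} = -3$ ($U{\left(u \right)} = -3 + \left(2 - 2\right) = -3 + 0 = -3$)
$P = 10$ ($P = 1 - -9 = 1 + 9 = 10$)
$\left(-35641 + 0 \left(-14\right) \left(P - 42\right)\right) \left(b + 21377\right) = \left(-35641 + 0 \left(-14\right) \left(10 - 42\right)\right) \left(35809 + 21377\right) = \left(-35641 + 0 \left(-32\right)\right) 57186 = \left(-35641 + 0\right) 57186 = \left(-35641\right) 57186 = -2038166226$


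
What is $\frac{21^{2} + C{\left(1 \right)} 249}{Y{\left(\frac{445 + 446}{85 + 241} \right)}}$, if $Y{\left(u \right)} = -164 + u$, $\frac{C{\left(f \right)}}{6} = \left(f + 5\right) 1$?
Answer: $- \frac{161370}{2767} \approx -58.319$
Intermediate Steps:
$C{\left(f \right)} = 30 + 6 f$ ($C{\left(f \right)} = 6 \left(f + 5\right) 1 = 6 \left(5 + f\right) 1 = 6 \left(5 + f\right) = 30 + 6 f$)
$\frac{21^{2} + C{\left(1 \right)} 249}{Y{\left(\frac{445 + 446}{85 + 241} \right)}} = \frac{21^{2} + \left(30 + 6 \cdot 1\right) 249}{-164 + \frac{445 + 446}{85 + 241}} = \frac{441 + \left(30 + 6\right) 249}{-164 + \frac{891}{326}} = \frac{441 + 36 \cdot 249}{-164 + 891 \cdot \frac{1}{326}} = \frac{441 + 8964}{-164 + \frac{891}{326}} = \frac{9405}{- \frac{52573}{326}} = 9405 \left(- \frac{326}{52573}\right) = - \frac{161370}{2767}$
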